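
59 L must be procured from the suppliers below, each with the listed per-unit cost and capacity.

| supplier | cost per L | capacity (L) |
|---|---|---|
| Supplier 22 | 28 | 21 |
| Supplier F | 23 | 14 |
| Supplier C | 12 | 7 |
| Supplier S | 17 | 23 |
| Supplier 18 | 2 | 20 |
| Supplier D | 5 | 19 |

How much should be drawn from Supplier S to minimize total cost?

Fill from the cheapest supplier first.
Take 20 from Supplier 18 at 2 — need 39 more.
Supplier D at 5: take all 19 L — 20 still needed.
Take 7 from Supplier C at 12 — need 13 more.
Supplier S at 17: take 13 of its 23 — requirement met.
Supplier F, Supplier 22: unused.

13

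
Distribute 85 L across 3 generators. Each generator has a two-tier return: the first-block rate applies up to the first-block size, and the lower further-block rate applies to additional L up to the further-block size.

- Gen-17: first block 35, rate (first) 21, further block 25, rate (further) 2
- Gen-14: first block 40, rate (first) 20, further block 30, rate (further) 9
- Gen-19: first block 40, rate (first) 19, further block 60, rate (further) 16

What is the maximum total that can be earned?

Treat each block as its own option and order by rate: Gen-17/tier1 21 > Gen-14/tier1 20 > Gen-19/tier1 19 > Gen-19/tier2 16 > Gen-14/tier2 9 > Gen-17/tier2 2.
Fill Gen-17 tier1 block (35 at 21) ; 50 left.
Gen-14/tier1 (20): +40 ; 10 left.
Gen-19/tier1: +10 of 40 at 19; pool empty.
Total = 21×35 + 20×40 + 19×10 = 1725.

1725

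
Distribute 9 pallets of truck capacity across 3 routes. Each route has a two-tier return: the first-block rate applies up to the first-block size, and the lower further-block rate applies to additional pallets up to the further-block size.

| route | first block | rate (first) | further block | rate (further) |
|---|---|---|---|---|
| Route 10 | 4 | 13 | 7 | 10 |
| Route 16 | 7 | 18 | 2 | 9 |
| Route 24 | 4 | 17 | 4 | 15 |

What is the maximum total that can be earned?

Order all 6 blocks by rate: Route 16/first 18 > Route 24/first 17 > Route 24/second 15 > Route 10/first 13 > Route 10/second 10 > Route 16/second 9.
Route 16 first at 18: fill all 7 ; 2 left.
2 remain; put them into Route 24 first at 17.
Total = 18×7 + 17×2 = 160.

160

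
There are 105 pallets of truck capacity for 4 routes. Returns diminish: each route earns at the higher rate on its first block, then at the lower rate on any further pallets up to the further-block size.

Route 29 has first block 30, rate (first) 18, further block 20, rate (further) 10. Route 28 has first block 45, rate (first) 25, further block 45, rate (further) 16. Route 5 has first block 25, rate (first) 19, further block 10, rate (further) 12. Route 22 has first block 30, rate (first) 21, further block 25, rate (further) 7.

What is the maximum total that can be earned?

2320

Order all 8 blocks by rate: Route 28/first 25 > Route 22/first 21 > Route 5/first 19 > Route 29/first 18 > Route 28/second 16 > Route 5/second 12 > Route 29/second 10 > Route 22/second 7.
Route 28/first (25): +45 ; 60 left.
Fill Route 22 first block (30 at 21) ; 30 left.
Fill Route 5 first block (25 at 19) ; 5 left.
5 remain; put them into Route 29 first at 18.
Total = 25×45 + 21×30 + 19×25 + 18×5 = 2320.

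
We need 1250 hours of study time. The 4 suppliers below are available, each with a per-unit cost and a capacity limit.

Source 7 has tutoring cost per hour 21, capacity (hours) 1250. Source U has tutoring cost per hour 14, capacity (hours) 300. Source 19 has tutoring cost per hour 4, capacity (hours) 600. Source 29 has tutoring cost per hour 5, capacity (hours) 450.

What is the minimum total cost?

7450

Cheapest first:
Take 600 from Source 19 at 4 — need 650 more.
Take 450 from Source 29 at 5 — need 200 more.
Source U at 14: take 200 of its 300 — requirement met.
Source 7: unused.
Cost = 600×4 + 450×5 + 200×14 = 7450.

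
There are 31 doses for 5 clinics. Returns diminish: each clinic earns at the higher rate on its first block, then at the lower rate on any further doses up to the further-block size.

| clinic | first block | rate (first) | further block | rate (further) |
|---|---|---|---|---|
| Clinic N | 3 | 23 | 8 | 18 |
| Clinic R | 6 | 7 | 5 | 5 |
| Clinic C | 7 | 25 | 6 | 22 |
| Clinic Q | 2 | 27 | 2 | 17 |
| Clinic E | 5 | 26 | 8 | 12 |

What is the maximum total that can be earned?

704

Rank every tier by rate: Clinic Q/T1 27 > Clinic E/T1 26 > Clinic C/T1 25 > Clinic N/T1 23 > Clinic C/T2 22 > Clinic N/T2 18 > Clinic Q/T2 17 > Clinic E/T2 12 > Clinic R/T1 7 > Clinic R/T2 5.
Clinic Q/T1 (27): +2 — 29 left.
Fill Clinic E T1 block (5 at 26) — 24 left.
Fill Clinic C T1 block (7 at 25) — 17 left.
Clinic N T1 at 23: fill all 3 — 14 left.
Fill Clinic C T2 block (6 at 22) — 8 left.
Clinic N T2 at 18: fill all 8 — 0 left.
Total = 27×2 + 26×5 + 25×7 + 23×3 + 22×6 + 18×8 = 704.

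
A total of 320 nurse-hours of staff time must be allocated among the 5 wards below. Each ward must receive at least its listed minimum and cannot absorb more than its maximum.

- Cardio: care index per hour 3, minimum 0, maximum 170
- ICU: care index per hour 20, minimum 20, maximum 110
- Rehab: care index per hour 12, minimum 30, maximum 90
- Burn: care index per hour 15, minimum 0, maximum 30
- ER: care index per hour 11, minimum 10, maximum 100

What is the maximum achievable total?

4720

Meeting every minimum uses 0+20+30+0+10 = 60 nurse-hours, leaving 260.
Highest care index per hour first: ICU 20 > Burn 15 > Rehab 12 > ER 11 > Cardio 3.
Give ICU 90 more to hit its cap of 110 → 170 left.
Burn takes 30 more to reach its cap of 30 → 140 left.
Rehab: +60 to 90 (cap) → 80 left.
Only 80 left; ER takes them to reach 90.
Total = 20×110 + 12×90 + 15×30 + 11×90 = 4720.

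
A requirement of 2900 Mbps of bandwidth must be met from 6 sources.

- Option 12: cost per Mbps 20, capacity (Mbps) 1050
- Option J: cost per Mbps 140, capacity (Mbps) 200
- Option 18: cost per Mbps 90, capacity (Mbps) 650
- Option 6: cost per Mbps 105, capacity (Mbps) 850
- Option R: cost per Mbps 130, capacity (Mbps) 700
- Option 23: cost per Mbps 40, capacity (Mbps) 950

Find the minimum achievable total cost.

Fill from the cheapest source first.
Take 1050 from Option 12 at 20 ; need 1850 more.
Take 950 from Option 23 at 40 ; need 900 more.
Take 650 from Option 18 at 90 ; need 250 more.
Option 6 at 105: take 250 of its 850 ; requirement met.
Option R, Option J: unused.
Cost = 1050×20 + 950×40 + 650×90 + 250×105 = 143750.

143750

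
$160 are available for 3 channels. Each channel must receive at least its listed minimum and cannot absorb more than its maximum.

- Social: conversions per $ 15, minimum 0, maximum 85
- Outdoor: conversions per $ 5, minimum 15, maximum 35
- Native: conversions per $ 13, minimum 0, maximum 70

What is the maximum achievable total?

2130

Meeting every minimum uses 0+15+0 = 15 $, leaving 145.
Order the channels by conversions per $: Social 15 > Native 13 > Outdoor 5.
Social takes 85 more to reach its cap of 85 — 60 left.
Native has room for 70 more but only 60 remain, so it gets 60.
Total = 15×85 + 5×15 + 13×60 = 2130.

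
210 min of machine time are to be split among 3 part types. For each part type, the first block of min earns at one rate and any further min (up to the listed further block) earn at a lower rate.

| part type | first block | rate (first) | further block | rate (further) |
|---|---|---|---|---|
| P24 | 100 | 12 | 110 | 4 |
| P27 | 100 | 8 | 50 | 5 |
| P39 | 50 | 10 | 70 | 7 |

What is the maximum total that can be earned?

2180

Order all 6 blocks by rate: P24/T1 12 > P39/T1 10 > P27/T1 8 > P39/T2 7 > P27/T2 5 > P24/T2 4.
Fill P24 T1 block (100 at 12) ; 110 left.
Fill P39 T1 block (50 at 10) ; 60 left.
60 remain; put them into P27 T1 at 8.
Total = 12×100 + 10×50 + 8×60 = 2180.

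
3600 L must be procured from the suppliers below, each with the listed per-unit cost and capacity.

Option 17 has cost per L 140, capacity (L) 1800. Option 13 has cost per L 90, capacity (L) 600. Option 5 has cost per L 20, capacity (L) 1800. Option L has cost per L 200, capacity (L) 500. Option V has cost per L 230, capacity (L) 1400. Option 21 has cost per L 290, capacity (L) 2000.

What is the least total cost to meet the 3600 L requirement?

Use suppliers in increasing cost order.
Take 1800 from Option 5 at 20 → need 1800 more.
Option 13 (90): use full 600 → 1200 L to go.
Option 17 at 140: take 1200 of its 1800 → requirement met.
Option L, Option V, Option 21: unused.
Cost = 1800×20 + 600×90 + 1200×140 = 258000.

258000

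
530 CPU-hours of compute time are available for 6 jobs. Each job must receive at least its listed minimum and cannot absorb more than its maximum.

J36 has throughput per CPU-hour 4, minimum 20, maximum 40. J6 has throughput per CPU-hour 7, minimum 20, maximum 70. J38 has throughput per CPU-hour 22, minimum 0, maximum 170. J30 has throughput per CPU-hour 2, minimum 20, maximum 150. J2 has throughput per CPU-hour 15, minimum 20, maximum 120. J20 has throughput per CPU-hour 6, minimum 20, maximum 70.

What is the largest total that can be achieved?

6730

Meeting every minimum uses 20+20+0+20+20+20 = 100 CPU-hours, leaving 430.
Rank by throughput per CPU-hour: J38 22 > J2 15 > J6 7 > J20 6 > J36 4 > J30 2.
J38 takes 170 more to reach its cap of 170 — 260 left.
J2 takes 100 more to reach its cap of 120 — 160 left.
J6: +50 to 70 (cap) — 110 left.
J20: +50 to 70 (cap) — 60 left.
J36: +20 to 40 (cap) — 40 left.
J30: +40 (room for 130) → 60. Pool exhausted.
Total = 4×40 + 7×70 + 22×170 + 2×60 + 15×120 + 6×70 = 6730.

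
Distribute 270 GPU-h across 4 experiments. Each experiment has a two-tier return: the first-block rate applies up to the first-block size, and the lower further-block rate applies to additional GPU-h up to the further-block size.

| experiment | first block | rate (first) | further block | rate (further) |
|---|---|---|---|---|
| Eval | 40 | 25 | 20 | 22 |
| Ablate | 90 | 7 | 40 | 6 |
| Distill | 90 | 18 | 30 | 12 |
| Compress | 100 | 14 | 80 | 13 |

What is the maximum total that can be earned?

Treat each block as its own option and order by rate: Eval/tier1 25 > Eval/tier2 22 > Distill/tier1 18 > Compress/tier1 14 > Compress/tier2 13 > Distill/tier2 12 > Ablate/tier1 7 > Ablate/tier2 6.
Fill Eval tier1 block (40 at 25) → 230 left.
Fill Eval tier2 block (20 at 22) → 210 left.
Distill tier1 at 18: fill all 90 → 120 left.
Fill Compress tier1 block (100 at 14) → 20 left.
Compress/tier2: +20 of 80 at 13; pool empty.
Total = 25×40 + 22×20 + 18×90 + 14×100 + 13×20 = 4720.

4720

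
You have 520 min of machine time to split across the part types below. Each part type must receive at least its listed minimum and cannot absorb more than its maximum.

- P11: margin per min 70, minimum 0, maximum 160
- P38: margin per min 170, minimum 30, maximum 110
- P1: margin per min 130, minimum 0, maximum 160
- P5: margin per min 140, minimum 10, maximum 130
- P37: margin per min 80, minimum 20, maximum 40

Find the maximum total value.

Meeting every minimum uses 0+30+0+10+20 = 60 min, leaving 460.
Order the part types by margin per min: P38 170 > P5 140 > P1 130 > P37 80 > P11 70.
P38 takes 80 more to reach its cap of 110 → 380 left.
P5 takes 120 more to reach its cap of 130 → 260 left.
P1 takes 160 more to reach its cap of 160 → 100 left.
Give P37 20 more to hit its cap of 40 → 80 left.
Only 80 left; P11 takes them to reach 80.
Total = 70×80 + 170×110 + 130×160 + 140×130 + 80×40 = 66500.

66500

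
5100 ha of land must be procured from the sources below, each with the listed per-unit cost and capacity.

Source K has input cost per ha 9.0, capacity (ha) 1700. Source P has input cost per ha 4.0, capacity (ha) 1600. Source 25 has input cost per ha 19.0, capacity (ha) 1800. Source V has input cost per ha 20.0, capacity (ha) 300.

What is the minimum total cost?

55900

Fill from the cheapest source first.
Source P at 4.0: take all 1600 ha ; 3500 still needed.
Source K at 9.0: take all 1700 ha ; 1800 still needed.
Take 1800 from Source 25 at 19.0 ; need 0 more.
Source V: unused.
Cost = 1600×4.0 + 1700×9.0 + 1800×19.0 = 55900.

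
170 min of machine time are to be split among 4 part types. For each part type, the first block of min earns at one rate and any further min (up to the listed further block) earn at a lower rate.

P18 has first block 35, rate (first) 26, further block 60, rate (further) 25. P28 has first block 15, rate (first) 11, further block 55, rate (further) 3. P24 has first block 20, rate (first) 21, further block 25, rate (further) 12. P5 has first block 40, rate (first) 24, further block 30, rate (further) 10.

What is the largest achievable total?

Rank every tier by rate: P18/first 26 > P18/second 25 > P5/first 24 > P24/first 21 > P24/second 12 > P28/first 11 > P5/second 10 > P28/second 3.
P18 first at 26: fill all 35 → 135 left.
Fill P18 second block (60 at 25) → 75 left.
P5/first (24): +40 → 35 left.
Fill P24 first block (20 at 21) → 15 left.
15 remain; put them into P24 second at 12.
Total = 26×35 + 25×60 + 24×40 + 21×20 + 12×15 = 3970.

3970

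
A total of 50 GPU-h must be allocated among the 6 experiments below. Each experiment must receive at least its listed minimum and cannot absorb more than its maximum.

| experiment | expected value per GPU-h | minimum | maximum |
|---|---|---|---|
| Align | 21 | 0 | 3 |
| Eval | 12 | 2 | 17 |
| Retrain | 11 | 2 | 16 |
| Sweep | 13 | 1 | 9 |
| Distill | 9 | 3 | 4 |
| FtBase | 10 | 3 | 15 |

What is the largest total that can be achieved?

606

Meeting every minimum uses 0+2+2+1+3+3 = 11 GPU-h, leaving 39.
Order the experiments by expected value per GPU-h: Align 21 > Sweep 13 > Eval 12 > Retrain 11 > FtBase 10 > Distill 9.
Give Align 3 more to hit its cap of 3 → 36 left.
Sweep takes 8 more to reach its cap of 9 → 28 left.
Eval: +15 to 17 (cap) → 13 left.
Only 13 left; Retrain takes them to reach 15.
Total = 21×3 + 12×17 + 11×15 + 13×9 + 9×3 + 10×3 = 606.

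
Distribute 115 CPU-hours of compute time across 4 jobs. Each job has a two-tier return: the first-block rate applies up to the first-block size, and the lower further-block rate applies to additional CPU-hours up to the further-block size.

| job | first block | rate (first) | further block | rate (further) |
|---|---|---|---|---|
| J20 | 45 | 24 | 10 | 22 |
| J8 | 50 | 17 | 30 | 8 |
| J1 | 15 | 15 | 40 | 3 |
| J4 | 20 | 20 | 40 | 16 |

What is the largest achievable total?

Treat each block as its own option and order by rate: J20/first 24 > J20/second 22 > J4/first 20 > J8/first 17 > J4/second 16 > J1/first 15 > J8/second 8 > J1/second 3.
Fill J20 first block (45 at 24) — 70 left.
J20/second (22): +10 — 60 left.
J4/first (20): +20 — 40 left.
40 remain; put them into J8 first at 17.
Total = 24×45 + 22×10 + 20×20 + 17×40 = 2380.

2380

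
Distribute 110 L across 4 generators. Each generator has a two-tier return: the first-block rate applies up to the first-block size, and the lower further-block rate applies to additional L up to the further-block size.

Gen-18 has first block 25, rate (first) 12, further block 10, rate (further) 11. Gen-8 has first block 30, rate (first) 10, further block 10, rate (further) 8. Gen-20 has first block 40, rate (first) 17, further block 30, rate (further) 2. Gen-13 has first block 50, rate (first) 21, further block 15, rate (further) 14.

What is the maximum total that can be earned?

2000

Treat each block as its own option and order by rate: Gen-13/first 21 > Gen-20/first 17 > Gen-13/second 14 > Gen-18/first 12 > Gen-18/second 11 > Gen-8/first 10 > Gen-8/second 8 > Gen-20/second 2.
Gen-13/first (21): +50 → 60 left.
Fill Gen-20 first block (40 at 17) → 20 left.
Gen-13/second (14): +15 → 5 left.
5 remain; put them into Gen-18 first at 12.
Total = 21×50 + 17×40 + 14×15 + 12×5 = 2000.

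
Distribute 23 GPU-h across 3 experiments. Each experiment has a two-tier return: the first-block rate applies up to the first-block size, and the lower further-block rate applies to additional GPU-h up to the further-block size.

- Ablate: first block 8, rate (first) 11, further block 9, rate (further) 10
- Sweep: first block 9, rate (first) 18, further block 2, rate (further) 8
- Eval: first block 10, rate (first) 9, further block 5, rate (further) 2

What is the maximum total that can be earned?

310

Treat each block as its own option and order by rate: Sweep/T1 18 > Ablate/T1 11 > Ablate/T2 10 > Eval/T1 9 > Sweep/T2 8 > Eval/T2 2.
Fill Sweep T1 block (9 at 18) ; 14 left.
Fill Ablate T1 block (8 at 11) ; 6 left.
Ablate/T2: +6 of 9 at 10; pool empty.
Total = 18×9 + 11×8 + 10×6 = 310.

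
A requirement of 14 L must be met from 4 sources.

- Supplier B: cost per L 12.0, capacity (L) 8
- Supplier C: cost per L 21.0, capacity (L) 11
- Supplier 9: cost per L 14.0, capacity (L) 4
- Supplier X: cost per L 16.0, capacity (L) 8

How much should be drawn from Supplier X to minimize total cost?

2

Fill from the cheapest source first.
Supplier B at 12.0: take all 8 L → 6 still needed.
Supplier 9 at 14.0: take all 4 L → 2 still needed.
Supplier X (16.0): take the remaining 2 → done.
Supplier C: unused.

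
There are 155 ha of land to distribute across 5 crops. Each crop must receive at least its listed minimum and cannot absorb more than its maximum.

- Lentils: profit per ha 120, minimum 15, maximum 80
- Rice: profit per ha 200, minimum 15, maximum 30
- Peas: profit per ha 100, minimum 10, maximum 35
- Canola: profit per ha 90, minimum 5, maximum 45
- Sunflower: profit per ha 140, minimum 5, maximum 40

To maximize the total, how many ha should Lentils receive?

70

Meeting every minimum uses 15+15+10+5+5 = 50 ha, leaving 105.
Order the crops by profit per ha: Rice 200 > Sunflower 140 > Lentils 120 > Peas 100 > Canola 90.
Rice: +15 to 30 (cap) — 90 left.
Sunflower takes 35 more to reach its cap of 40 — 55 left.
Lentils: +55 (room for 65) → 70. Pool exhausted.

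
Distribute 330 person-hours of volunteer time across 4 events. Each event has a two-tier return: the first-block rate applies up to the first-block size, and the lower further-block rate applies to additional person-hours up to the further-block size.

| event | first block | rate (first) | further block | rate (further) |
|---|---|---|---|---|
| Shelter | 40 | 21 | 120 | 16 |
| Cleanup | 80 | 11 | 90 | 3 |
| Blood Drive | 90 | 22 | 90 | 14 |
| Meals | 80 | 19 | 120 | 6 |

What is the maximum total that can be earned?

Order all 8 blocks by rate: Blood Drive/T1 22 > Shelter/T1 21 > Meals/T1 19 > Shelter/T2 16 > Blood Drive/T2 14 > Cleanup/T1 11 > Meals/T2 6 > Cleanup/T2 3.
Blood Drive/T1 (22): +90 — 240 left.
Fill Shelter T1 block (40 at 21) — 200 left.
Fill Meals T1 block (80 at 19) — 120 left.
Fill Shelter T2 block (120 at 16) — 0 left.
Total = 22×90 + 21×40 + 19×80 + 16×120 = 6260.

6260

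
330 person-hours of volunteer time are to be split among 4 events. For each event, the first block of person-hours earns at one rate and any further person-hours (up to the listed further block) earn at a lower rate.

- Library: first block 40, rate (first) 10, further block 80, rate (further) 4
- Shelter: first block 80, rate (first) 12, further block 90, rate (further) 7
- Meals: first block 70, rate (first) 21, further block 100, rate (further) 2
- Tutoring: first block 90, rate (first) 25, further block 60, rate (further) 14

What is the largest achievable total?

5820

Treat each block as its own option and order by rate: Tutoring/tier1 25 > Meals/tier1 21 > Tutoring/tier2 14 > Shelter/tier1 12 > Library/tier1 10 > Shelter/tier2 7 > Library/tier2 4 > Meals/tier2 2.
Tutoring tier1 at 25: fill all 90 → 240 left.
Meals tier1 at 21: fill all 70 → 170 left.
Tutoring tier2 at 14: fill all 60 → 110 left.
Shelter tier1 at 12: fill all 80 → 30 left.
Library/tier1: +30 of 40 at 10; pool empty.
Total = 25×90 + 21×70 + 14×60 + 12×80 + 10×30 = 5820.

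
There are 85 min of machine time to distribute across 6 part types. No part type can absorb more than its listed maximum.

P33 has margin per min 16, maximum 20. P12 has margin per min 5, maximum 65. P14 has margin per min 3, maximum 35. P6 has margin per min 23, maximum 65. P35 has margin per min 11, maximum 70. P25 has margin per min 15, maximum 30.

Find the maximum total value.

Order the part types by margin per min: P6 23 > P33 16 > P25 15 > P35 11 > P12 5 > P14 3.
P6: +65 to 65 (cap) → 20 left.
P33 takes 20 to reach its cap of 20 → 0 left.
Total = 16×20 + 23×65 = 1815.

1815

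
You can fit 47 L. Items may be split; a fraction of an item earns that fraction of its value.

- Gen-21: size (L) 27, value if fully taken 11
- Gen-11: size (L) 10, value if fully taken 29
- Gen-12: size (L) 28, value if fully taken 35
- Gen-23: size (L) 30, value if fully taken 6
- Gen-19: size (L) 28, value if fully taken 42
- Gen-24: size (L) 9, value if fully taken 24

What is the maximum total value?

95

Best value per unit of size first: Gen-11 29/10≈2.9, Gen-24 24/9≈2.67, Gen-19 42/28≈1.5, Gen-12 35/28≈1.25, Gen-21 11/27≈0.407, Gen-23 6/30≈0.2.
Take all of Gen-11 (10 L, value 29) → 37 L left.
All 9 L of Gen-24 fit (value 24) → 28 remain.
Gen-19: take in full, 28 L for value 42 → 0 left.
Total value = 95.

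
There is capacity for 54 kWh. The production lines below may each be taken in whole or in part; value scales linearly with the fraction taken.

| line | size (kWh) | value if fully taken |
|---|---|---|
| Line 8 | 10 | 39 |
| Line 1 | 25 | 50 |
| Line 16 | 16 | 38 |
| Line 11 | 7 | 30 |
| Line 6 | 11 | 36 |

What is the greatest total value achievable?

163

Rank by value-to-size ratio: Line 11 30/7≈4.29, Line 8 39/10≈3.9, Line 6 36/11≈3.27, Line 16 38/16≈2.38, Line 1 50/25≈2.
All 7 kWh of Line 11 fit (value 30) ; 47 remain.
Take all of Line 8 (10 kWh, value 39) ; 37 kWh left.
Line 6: take in full, 11 kWh for value 36 ; 26 left.
Take all of Line 16 (16 kWh, value 38) ; 10 kWh left.
Fill the last 10 kWh with part of Line 1: 10/25 of it earns 20.
Total value = 163.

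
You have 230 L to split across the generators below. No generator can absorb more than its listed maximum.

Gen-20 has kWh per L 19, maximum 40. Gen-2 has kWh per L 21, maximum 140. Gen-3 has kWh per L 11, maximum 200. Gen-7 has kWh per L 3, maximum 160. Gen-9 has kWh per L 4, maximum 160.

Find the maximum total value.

4250

Order the generators by kWh per L: Gen-2 21 > Gen-20 19 > Gen-3 11 > Gen-9 4 > Gen-7 3.
Gen-2 takes 140 to reach its cap of 140 — 90 left.
Give Gen-20 40 to hit its cap of 40 — 50 left.
Only 50 left; Gen-3 takes them to reach 50.
Total = 19×40 + 21×140 + 11×50 = 4250.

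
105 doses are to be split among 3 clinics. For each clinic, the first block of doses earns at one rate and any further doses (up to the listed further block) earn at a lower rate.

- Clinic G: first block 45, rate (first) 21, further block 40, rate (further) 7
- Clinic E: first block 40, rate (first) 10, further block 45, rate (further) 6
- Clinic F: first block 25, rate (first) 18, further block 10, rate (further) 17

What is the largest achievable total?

1815

Treat each block as its own option and order by rate: Clinic G/first 21 > Clinic F/first 18 > Clinic F/second 17 > Clinic E/first 10 > Clinic G/second 7 > Clinic E/second 6.
Clinic G first at 21: fill all 45 — 60 left.
Clinic F first at 18: fill all 25 — 35 left.
Clinic F/second (17): +10 — 25 left.
Clinic E first at 10: only 25 left, fill 25.
Total = 21×45 + 18×25 + 17×10 + 10×25 = 1815.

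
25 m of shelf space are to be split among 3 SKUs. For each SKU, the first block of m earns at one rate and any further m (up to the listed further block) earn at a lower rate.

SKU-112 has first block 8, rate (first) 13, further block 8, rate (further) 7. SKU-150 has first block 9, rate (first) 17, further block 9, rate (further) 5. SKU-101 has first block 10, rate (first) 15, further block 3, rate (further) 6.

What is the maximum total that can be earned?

Treat each block as its own option and order by rate: SKU-150/T1 17 > SKU-101/T1 15 > SKU-112/T1 13 > SKU-112/T2 7 > SKU-101/T2 6 > SKU-150/T2 5.
SKU-150/T1 (17): +9 — 16 left.
SKU-101 T1 at 15: fill all 10 — 6 left.
SKU-112/T1: +6 of 8 at 13; pool empty.
Total = 17×9 + 15×10 + 13×6 = 381.

381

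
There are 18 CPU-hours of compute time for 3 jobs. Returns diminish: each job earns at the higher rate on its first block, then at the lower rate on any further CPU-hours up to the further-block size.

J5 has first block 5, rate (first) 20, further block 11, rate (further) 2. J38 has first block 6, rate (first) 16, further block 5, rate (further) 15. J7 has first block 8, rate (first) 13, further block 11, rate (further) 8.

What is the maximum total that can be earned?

297

Rank every tier by rate: J5/first 20 > J38/first 16 > J38/second 15 > J7/first 13 > J7/second 8 > J5/second 2.
J5 first at 20: fill all 5 ; 13 left.
Fill J38 first block (6 at 16) ; 7 left.
Fill J38 second block (5 at 15) ; 2 left.
J7 first at 13: only 2 left, fill 2.
Total = 20×5 + 16×6 + 15×5 + 13×2 = 297.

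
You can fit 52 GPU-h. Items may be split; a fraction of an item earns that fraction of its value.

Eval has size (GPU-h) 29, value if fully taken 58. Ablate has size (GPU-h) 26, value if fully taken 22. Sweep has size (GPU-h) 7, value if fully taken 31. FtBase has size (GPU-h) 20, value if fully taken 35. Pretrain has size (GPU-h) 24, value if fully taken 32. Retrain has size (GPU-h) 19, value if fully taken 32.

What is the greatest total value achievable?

Best value per unit of size first: Sweep 31/7≈4.43, Eval 58/29≈2, FtBase 35/20≈1.75, Retrain 32/19≈1.68, Pretrain 32/24≈1.33, Ablate 22/26≈0.846.
All 7 GPU-h of Sweep fit (value 31) ; 45 remain.
Take all of Eval (29 GPU-h, value 58) ; 16 GPU-h left.
16 GPU-h left: a 16/20 share of FtBase gives 35×16/20 = 28.
Total value = 117.

117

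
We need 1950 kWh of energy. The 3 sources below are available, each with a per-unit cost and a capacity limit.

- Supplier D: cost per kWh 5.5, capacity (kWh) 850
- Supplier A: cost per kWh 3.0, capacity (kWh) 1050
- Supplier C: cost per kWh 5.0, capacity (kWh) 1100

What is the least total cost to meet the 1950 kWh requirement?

7650

Cheapest first:
Take 1050 from Supplier A at 3.0 — need 900 more.
Take 900 from Supplier C at 5.0 to finish.
Supplier D: unused.
Cost = 1050×3.0 + 900×5.0 = 7650.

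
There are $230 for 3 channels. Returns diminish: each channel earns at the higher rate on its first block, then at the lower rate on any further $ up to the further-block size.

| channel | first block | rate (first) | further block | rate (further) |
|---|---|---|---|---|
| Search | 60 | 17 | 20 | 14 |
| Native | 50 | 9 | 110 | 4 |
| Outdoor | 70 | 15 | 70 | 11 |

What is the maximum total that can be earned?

3210

Order all 6 blocks by rate: Search/T1 17 > Outdoor/T1 15 > Search/T2 14 > Outdoor/T2 11 > Native/T1 9 > Native/T2 4.
Search T1 at 17: fill all 60 ; 170 left.
Outdoor T1 at 15: fill all 70 ; 100 left.
Search/T2 (14): +20 ; 80 left.
Fill Outdoor T2 block (70 at 11) ; 10 left.
Native T1 at 9: only 10 left, fill 10.
Total = 17×60 + 15×70 + 14×20 + 11×70 + 9×10 = 3210.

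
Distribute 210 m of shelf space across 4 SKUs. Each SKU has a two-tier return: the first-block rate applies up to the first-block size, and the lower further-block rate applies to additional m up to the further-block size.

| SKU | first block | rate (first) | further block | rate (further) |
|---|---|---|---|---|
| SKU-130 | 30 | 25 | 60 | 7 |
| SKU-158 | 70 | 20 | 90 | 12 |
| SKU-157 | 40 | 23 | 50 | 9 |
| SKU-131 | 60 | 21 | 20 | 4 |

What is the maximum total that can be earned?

4450

Order all 8 blocks by rate: SKU-130/first 25 > SKU-157/first 23 > SKU-131/first 21 > SKU-158/first 20 > SKU-158/second 12 > SKU-157/second 9 > SKU-130/second 7 > SKU-131/second 4.
SKU-130/first (25): +30 — 180 left.
SKU-157/first (23): +40 — 140 left.
SKU-131/first (21): +60 — 80 left.
Fill SKU-158 first block (70 at 20) — 10 left.
SKU-158/second: +10 of 90 at 12; pool empty.
Total = 25×30 + 23×40 + 21×60 + 20×70 + 12×10 = 4450.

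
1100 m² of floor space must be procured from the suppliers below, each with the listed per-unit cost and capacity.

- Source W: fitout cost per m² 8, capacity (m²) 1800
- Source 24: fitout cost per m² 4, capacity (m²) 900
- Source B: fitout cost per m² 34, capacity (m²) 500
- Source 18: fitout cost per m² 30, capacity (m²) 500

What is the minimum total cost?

5200

Fill from the cheapest supplier first.
Source 24 (4): use full 900 — 200 m² to go.
Source W (8): take the remaining 200 — done.
Source 18, Source B: unused.
Cost = 900×4 + 200×8 = 5200.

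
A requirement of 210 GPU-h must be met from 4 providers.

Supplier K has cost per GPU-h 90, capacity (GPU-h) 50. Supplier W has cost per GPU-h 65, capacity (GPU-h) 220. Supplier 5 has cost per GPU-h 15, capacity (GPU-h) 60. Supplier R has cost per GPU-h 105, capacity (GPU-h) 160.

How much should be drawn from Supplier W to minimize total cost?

Cheapest first:
Take 60 from Supplier 5 at 15 — need 150 more.
Supplier W (65): take the remaining 150 — done.
Supplier K, Supplier R: unused.

150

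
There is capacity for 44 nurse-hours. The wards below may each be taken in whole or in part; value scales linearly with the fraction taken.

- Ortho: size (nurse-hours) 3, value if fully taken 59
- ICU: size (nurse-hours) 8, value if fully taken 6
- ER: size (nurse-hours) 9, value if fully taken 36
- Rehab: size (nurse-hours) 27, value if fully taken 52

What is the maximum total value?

Best value per unit of size first: Ortho 59/3≈19.7, ER 36/9≈4, Rehab 52/27≈1.93, ICU 6/8≈0.75.
Take all of Ortho (3 nurse-hours, value 59) — 41 nurse-hours left.
All 9 nurse-hours of ER fit (value 36) — 32 remain.
All 27 nurse-hours of Rehab fit (value 52) — 5 remain.
Only 5 nurse-hours remain; take 5/8 of ICU for value 6×5/8 = 3.75.
Total value = 150.75.

150.75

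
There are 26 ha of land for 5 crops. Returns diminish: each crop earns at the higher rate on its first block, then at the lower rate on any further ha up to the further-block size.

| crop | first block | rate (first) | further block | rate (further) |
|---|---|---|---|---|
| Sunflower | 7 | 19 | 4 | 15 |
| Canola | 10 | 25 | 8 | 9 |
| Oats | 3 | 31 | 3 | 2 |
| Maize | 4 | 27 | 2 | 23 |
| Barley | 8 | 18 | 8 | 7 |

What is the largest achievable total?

630

Treat each block as its own option and order by rate: Oats/first 31 > Maize/first 27 > Canola/first 25 > Maize/second 23 > Sunflower/first 19 > Barley/first 18 > Sunflower/second 15 > Canola/second 9 > Barley/second 7 > Oats/second 2.
Oats first at 31: fill all 3 → 23 left.
Maize first at 27: fill all 4 → 19 left.
Canola/first (25): +10 → 9 left.
Maize/second (23): +2 → 7 left.
Sunflower first at 19: fill all 7 → 0 left.
Total = 31×3 + 27×4 + 25×10 + 23×2 + 19×7 = 630.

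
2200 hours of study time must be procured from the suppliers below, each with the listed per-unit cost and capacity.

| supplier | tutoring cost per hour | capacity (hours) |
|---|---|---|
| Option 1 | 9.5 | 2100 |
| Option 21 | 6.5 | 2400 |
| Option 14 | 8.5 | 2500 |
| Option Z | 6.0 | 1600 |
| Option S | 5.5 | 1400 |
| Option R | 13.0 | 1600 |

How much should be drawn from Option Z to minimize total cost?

800

Use suppliers in increasing cost order.
Option S at 5.5: take all 1400 hours → 800 still needed.
Option Z at 6.0: take 800 of its 1600 → requirement met.
Option 21, Option 14, Option 1, Option R: unused.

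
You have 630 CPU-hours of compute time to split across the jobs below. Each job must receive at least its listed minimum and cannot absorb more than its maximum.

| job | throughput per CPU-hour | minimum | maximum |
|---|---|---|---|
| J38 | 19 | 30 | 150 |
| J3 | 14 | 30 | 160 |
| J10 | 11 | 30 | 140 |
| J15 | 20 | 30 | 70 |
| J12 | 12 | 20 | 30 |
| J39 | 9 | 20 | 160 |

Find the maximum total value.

Meeting every minimum uses 30+30+30+30+20+20 = 160 CPU-hours, leaving 470.
Highest throughput per CPU-hour first: J15 20 > J38 19 > J3 14 > J12 12 > J10 11 > J39 9.
Give J15 40 more to hit its cap of 70 ; 430 left.
Give J38 120 more to hit its cap of 150 ; 310 left.
Give J3 130 more to hit its cap of 160 ; 180 left.
J12 takes 10 more to reach its cap of 30 ; 170 left.
Give J10 110 more to hit its cap of 140 ; 60 left.
Only 60 left; J39 takes them to reach 80.
Total = 19×150 + 14×160 + 11×140 + 20×70 + 12×30 + 9×80 = 9110.

9110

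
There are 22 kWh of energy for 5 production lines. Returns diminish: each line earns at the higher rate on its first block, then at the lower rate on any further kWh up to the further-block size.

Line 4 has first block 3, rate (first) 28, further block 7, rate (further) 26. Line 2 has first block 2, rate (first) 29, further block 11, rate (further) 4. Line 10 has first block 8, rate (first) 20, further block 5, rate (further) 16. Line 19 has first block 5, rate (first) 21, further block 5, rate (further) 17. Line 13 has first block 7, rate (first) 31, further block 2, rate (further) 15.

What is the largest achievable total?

Order all 10 blocks by rate: Line 13/first 31 > Line 2/first 29 > Line 4/first 28 > Line 4/second 26 > Line 19/first 21 > Line 10/first 20 > Line 19/second 17 > Line 10/second 16 > Line 13/second 15 > Line 2/second 4.
Fill Line 13 first block (7 at 31) ; 15 left.
Fill Line 2 first block (2 at 29) ; 13 left.
Fill Line 4 first block (3 at 28) ; 10 left.
Line 4 second at 26: fill all 7 ; 3 left.
Line 19/first: +3 of 5 at 21; pool empty.
Total = 31×7 + 29×2 + 28×3 + 26×7 + 21×3 = 604.

604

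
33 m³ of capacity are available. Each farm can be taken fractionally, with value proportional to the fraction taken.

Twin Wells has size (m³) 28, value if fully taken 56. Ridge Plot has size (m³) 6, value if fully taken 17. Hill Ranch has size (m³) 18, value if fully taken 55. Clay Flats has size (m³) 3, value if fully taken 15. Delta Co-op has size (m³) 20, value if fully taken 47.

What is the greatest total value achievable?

101.1

Sort by value density: Clay Flats 15/3≈5, Hill Ranch 55/18≈3.06, Ridge Plot 17/6≈2.83, Delta Co-op 47/20≈2.35, Twin Wells 56/28≈2.
All 3 m³ of Clay Flats fit (value 15) — 30 remain.
Take all of Hill Ranch (18 m³, value 55) — 12 m³ left.
All 6 m³ of Ridge Plot fit (value 17) — 6 remain.
Only 6 m³ remain; take 6/20 of Delta Co-op for value 47×6/20 = 14.1.
Total value = 101.1.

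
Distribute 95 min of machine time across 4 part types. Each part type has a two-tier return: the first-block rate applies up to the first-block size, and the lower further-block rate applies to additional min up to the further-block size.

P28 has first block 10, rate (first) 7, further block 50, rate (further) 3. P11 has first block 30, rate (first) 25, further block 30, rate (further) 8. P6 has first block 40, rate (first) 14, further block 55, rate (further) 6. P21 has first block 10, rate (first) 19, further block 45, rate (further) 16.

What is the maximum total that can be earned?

1800

Order all 8 blocks by rate: P11/tier1 25 > P21/tier1 19 > P21/tier2 16 > P6/tier1 14 > P11/tier2 8 > P28/tier1 7 > P6/tier2 6 > P28/tier2 3.
Fill P11 tier1 block (30 at 25) ; 65 left.
Fill P21 tier1 block (10 at 19) ; 55 left.
Fill P21 tier2 block (45 at 16) ; 10 left.
10 remain; put them into P6 tier1 at 14.
Total = 25×30 + 19×10 + 16×45 + 14×10 = 1800.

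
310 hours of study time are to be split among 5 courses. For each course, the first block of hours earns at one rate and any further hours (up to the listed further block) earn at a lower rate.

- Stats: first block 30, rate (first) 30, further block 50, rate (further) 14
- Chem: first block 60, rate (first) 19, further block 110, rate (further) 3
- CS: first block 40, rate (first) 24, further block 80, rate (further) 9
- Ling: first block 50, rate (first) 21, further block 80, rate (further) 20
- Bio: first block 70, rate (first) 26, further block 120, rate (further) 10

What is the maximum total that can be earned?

Treat each block as its own option and order by rate: Stats/tier1 30 > Bio/tier1 26 > CS/tier1 24 > Ling/tier1 21 > Ling/tier2 20 > Chem/tier1 19 > Stats/tier2 14 > Bio/tier2 10 > CS/tier2 9 > Chem/tier2 3.
Fill Stats tier1 block (30 at 30) ; 280 left.
Fill Bio tier1 block (70 at 26) ; 210 left.
CS tier1 at 24: fill all 40 ; 170 left.
Fill Ling tier1 block (50 at 21) ; 120 left.
Ling tier2 at 20: fill all 80 ; 40 left.
Chem/tier1: +40 of 60 at 19; pool empty.
Total = 30×30 + 26×70 + 24×40 + 21×50 + 20×80 + 19×40 = 7090.

7090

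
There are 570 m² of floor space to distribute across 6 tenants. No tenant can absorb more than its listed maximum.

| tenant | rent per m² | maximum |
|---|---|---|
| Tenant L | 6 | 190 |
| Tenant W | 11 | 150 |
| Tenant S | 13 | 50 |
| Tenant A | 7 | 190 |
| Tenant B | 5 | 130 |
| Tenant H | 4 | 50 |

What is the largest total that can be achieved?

4710

Order the tenants by rent per m²: Tenant S 13 > Tenant W 11 > Tenant A 7 > Tenant L 6 > Tenant B 5 > Tenant H 4.
Tenant S: +50 to 50 (cap) — 520 left.
Give Tenant W 150 to hit its cap of 150 — 370 left.
Tenant A takes 190 to reach its cap of 190 — 180 left.
Only 180 left; Tenant L takes them to reach 180.
Total = 6×180 + 11×150 + 13×50 + 7×190 = 4710.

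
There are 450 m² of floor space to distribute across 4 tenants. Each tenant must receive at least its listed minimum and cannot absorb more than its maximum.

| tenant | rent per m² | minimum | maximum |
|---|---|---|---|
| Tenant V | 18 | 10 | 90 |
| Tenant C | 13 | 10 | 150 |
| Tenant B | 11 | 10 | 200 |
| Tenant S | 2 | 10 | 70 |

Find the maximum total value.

Meeting every minimum uses 10+10+10+10 = 40 m², leaving 410.
Highest rent per m² first: Tenant V 18 > Tenant C 13 > Tenant B 11 > Tenant S 2.
Tenant V: +80 to 90 (cap) — 330 left.
Tenant C takes 140 more to reach its cap of 150 — 190 left.
Tenant B: +190 to 200 (cap) — 0 left.
Total = 18×90 + 13×150 + 11×200 + 2×10 = 5790.

5790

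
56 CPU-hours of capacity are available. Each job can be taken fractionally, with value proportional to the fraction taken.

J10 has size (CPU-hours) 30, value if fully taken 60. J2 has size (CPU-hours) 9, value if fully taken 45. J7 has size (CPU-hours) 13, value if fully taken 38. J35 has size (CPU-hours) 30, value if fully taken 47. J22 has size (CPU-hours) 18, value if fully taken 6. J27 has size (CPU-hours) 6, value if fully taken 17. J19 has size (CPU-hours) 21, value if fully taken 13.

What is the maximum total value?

Sort by value density: J2 45/9≈5, J7 38/13≈2.92, J27 17/6≈2.83, J10 60/30≈2, J35 47/30≈1.57, J19 13/21≈0.619, J22 6/18≈0.333.
Take all of J2 (9 CPU-hours, value 45) ; 47 CPU-hours left.
Take all of J7 (13 CPU-hours, value 38) ; 34 CPU-hours left.
Take all of J27 (6 CPU-hours, value 17) ; 28 CPU-hours left.
Only 28 CPU-hours remain; take 28/30 of J10 for value 60×28/30 = 56.
Total value = 156.

156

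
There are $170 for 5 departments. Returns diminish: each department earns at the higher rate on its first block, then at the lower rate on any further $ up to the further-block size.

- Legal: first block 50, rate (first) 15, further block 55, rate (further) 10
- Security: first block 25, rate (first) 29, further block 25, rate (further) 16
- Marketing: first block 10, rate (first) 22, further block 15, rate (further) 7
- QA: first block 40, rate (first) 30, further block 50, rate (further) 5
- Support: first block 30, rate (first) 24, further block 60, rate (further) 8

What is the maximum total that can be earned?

Treat each block as its own option and order by rate: QA/first 30 > Security/first 29 > Support/first 24 > Marketing/first 22 > Security/second 16 > Legal/first 15 > Legal/second 10 > Support/second 8 > Marketing/second 7 > QA/second 5.
Fill QA first block (40 at 30) → 130 left.
Fill Security first block (25 at 29) → 105 left.
Support first at 24: fill all 30 → 75 left.
Fill Marketing first block (10 at 22) → 65 left.
Security/second (16): +25 → 40 left.
Legal/first: +40 of 50 at 15; pool empty.
Total = 30×40 + 29×25 + 24×30 + 22×10 + 16×25 + 15×40 = 3865.

3865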